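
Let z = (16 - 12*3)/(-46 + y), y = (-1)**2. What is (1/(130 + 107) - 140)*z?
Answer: -132716/2133 ≈ -62.220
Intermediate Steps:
y = 1
z = 4/9 (z = (16 - 12*3)/(-46 + 1) = (16 - 36)/(-45) = -20*(-1/45) = 4/9 ≈ 0.44444)
(1/(130 + 107) - 140)*z = (1/(130 + 107) - 140)*(4/9) = (1/237 - 140)*(4/9) = -33179/237*4/9 = -132716/2133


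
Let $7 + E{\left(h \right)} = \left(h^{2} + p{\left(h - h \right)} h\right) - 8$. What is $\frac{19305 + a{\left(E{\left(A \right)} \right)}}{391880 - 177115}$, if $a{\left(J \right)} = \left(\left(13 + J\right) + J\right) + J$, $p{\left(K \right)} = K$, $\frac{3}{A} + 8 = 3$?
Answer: $\frac{481852}{5369125} \approx 0.089745$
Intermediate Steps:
$A = - \frac{3}{5}$ ($A = \frac{3}{-8 + 3} = \frac{3}{-5} = 3 \left(- \frac{1}{5}\right) = - \frac{3}{5} \approx -0.6$)
$E{\left(h \right)} = -15 + h^{2}$ ($E{\left(h \right)} = -7 - \left(8 - h^{2} - \left(h - h\right) h\right) = -7 + \left(\left(h^{2} + 0 h\right) - 8\right) = -7 + \left(\left(h^{2} + 0\right) - 8\right) = -7 + \left(h^{2} - 8\right) = -7 + \left(-8 + h^{2}\right) = -15 + h^{2}$)
$a{\left(J \right)} = 13 + 3 J$ ($a{\left(J \right)} = \left(13 + 2 J\right) + J = 13 + 3 J$)
$\frac{19305 + a{\left(E{\left(A \right)} \right)}}{391880 - 177115} = \frac{19305 + \left(13 + 3 \left(-15 + \left(- \frac{3}{5}\right)^{2}\right)\right)}{391880 - 177115} = \frac{19305 + \left(13 + 3 \left(-15 + \frac{9}{25}\right)\right)}{214765} = \left(19305 + \left(13 + 3 \left(- \frac{366}{25}\right)\right)\right) \frac{1}{214765} = \left(19305 + \left(13 - \frac{1098}{25}\right)\right) \frac{1}{214765} = \left(19305 - \frac{773}{25}\right) \frac{1}{214765} = \frac{481852}{25} \cdot \frac{1}{214765} = \frac{481852}{5369125}$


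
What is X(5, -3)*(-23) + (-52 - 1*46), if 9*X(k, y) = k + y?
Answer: -928/9 ≈ -103.11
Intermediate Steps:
X(k, y) = k/9 + y/9 (X(k, y) = (k + y)/9 = k/9 + y/9)
X(5, -3)*(-23) + (-52 - 1*46) = ((⅑)*5 + (⅑)*(-3))*(-23) + (-52 - 1*46) = (5/9 - ⅓)*(-23) + (-52 - 46) = (2/9)*(-23) - 98 = -46/9 - 98 = -928/9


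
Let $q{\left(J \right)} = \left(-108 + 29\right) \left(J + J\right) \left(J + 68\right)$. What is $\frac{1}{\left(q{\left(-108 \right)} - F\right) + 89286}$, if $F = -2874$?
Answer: $- \frac{1}{590400} \approx -1.6938 \cdot 10^{-6}$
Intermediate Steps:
$q{\left(J \right)} = - 158 J \left(68 + J\right)$ ($q{\left(J \right)} = - 79 \cdot 2 J \left(68 + J\right) = - 158 J \left(68 + J\right)$)
$\frac{1}{\left(q{\left(-108 \right)} - F\right) + 89286} = \frac{1}{\left(\left(-158\right) \left(-108\right) \left(68 - 108\right) - -2874\right) + 89286} = \frac{1}{\left(\left(-158\right) \left(-108\right) \left(-40\right) + 2874\right) + 89286} = \frac{1}{\left(-682560 + 2874\right) + 89286} = \frac{1}{-679686 + 89286} = \frac{1}{-590400} = - \frac{1}{590400}$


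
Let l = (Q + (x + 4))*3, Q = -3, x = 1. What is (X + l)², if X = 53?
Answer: 3481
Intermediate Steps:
l = 6 (l = (-3 + (1 + 4))*3 = (-3 + 5)*3 = 2*3 = 6)
(X + l)² = (53 + 6)² = 59² = 3481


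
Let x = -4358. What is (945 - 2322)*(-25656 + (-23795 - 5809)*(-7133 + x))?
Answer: -468391931316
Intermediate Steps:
(945 - 2322)*(-25656 + (-23795 - 5809)*(-7133 + x)) = (945 - 2322)*(-25656 + (-23795 - 5809)*(-7133 - 4358)) = -1377*(-25656 - 29604*(-11491)) = -1377*(-25656 + 340179564) = -1377*340153908 = -468391931316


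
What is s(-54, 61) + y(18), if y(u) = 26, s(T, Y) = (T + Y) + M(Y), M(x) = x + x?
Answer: 155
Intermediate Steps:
M(x) = 2*x
s(T, Y) = T + 3*Y (s(T, Y) = (T + Y) + 2*Y = T + 3*Y)
s(-54, 61) + y(18) = (-54 + 3*61) + 26 = (-54 + 183) + 26 = 129 + 26 = 155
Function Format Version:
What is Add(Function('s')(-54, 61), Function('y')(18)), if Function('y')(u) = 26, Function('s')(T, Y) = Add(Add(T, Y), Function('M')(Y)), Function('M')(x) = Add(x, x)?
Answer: 155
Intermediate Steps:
Function('M')(x) = Mul(2, x)
Function('s')(T, Y) = Add(T, Mul(3, Y)) (Function('s')(T, Y) = Add(Add(T, Y), Mul(2, Y)) = Add(T, Mul(3, Y)))
Add(Function('s')(-54, 61), Function('y')(18)) = Add(Add(-54, Mul(3, 61)), 26) = Add(Add(-54, 183), 26) = Add(129, 26) = 155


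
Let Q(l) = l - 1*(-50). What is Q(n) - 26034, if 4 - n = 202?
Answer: -26182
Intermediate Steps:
n = -198 (n = 4 - 1*202 = 4 - 202 = -198)
Q(l) = 50 + l (Q(l) = l + 50 = 50 + l)
Q(n) - 26034 = (50 - 198) - 26034 = -148 - 26034 = -26182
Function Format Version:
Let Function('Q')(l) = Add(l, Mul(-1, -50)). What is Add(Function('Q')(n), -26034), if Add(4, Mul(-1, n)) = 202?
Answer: -26182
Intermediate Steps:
n = -198 (n = Add(4, Mul(-1, 202)) = Add(4, -202) = -198)
Function('Q')(l) = Add(50, l) (Function('Q')(l) = Add(l, 50) = Add(50, l))
Add(Function('Q')(n), -26034) = Add(Add(50, -198), -26034) = Add(-148, -26034) = -26182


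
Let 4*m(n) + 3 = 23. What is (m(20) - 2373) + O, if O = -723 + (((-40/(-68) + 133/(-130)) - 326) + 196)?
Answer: -7119371/2210 ≈ -3221.4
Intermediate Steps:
m(n) = 5 (m(n) = -¾ + (¼)*23 = -¾ + 23/4 = 5)
O = -1886091/2210 (O = -723 + (((-40*(-1/68) + 133*(-1/130)) - 326) + 196) = -723 + (((10/17 - 133/130) - 326) + 196) = -723 + ((-961/2210 - 326) + 196) = -723 + (-721421/2210 + 196) = -723 - 288261/2210 = -1886091/2210 ≈ -853.43)
(m(20) - 2373) + O = (5 - 2373) - 1886091/2210 = -2368 - 1886091/2210 = -7119371/2210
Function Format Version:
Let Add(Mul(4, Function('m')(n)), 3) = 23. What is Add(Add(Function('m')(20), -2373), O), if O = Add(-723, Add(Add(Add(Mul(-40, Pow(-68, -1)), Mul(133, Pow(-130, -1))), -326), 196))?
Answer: Rational(-7119371, 2210) ≈ -3221.4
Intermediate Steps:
Function('m')(n) = 5 (Function('m')(n) = Add(Rational(-3, 4), Mul(Rational(1, 4), 23)) = Add(Rational(-3, 4), Rational(23, 4)) = 5)
O = Rational(-1886091, 2210) (O = Add(-723, Add(Add(Add(Mul(-40, Rational(-1, 68)), Mul(133, Rational(-1, 130))), -326), 196)) = Add(-723, Add(Add(Add(Rational(10, 17), Rational(-133, 130)), -326), 196)) = Add(-723, Add(Add(Rational(-961, 2210), -326), 196)) = Add(-723, Add(Rational(-721421, 2210), 196)) = Add(-723, Rational(-288261, 2210)) = Rational(-1886091, 2210) ≈ -853.43)
Add(Add(Function('m')(20), -2373), O) = Add(Add(5, -2373), Rational(-1886091, 2210)) = Add(-2368, Rational(-1886091, 2210)) = Rational(-7119371, 2210)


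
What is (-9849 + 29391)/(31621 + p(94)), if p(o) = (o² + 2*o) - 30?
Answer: 19542/40615 ≈ 0.48115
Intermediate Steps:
p(o) = -30 + o² + 2*o
(-9849 + 29391)/(31621 + p(94)) = (-9849 + 29391)/(31621 + (-30 + 94² + 2*94)) = 19542/(31621 + (-30 + 8836 + 188)) = 19542/(31621 + 8994) = 19542/40615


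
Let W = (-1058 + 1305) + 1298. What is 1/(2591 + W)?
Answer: 1/4136 ≈ 0.00024178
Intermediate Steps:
W = 1545 (W = 247 + 1298 = 1545)
1/(2591 + W) = 1/(2591 + 1545) = 1/4136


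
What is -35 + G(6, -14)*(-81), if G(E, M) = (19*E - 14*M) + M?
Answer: -24011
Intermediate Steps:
G(E, M) = -13*M + 19*E (G(E, M) = (-14*M + 19*E) + M = -13*M + 19*E)
-35 + G(6, -14)*(-81) = -35 + (-13*(-14) + 19*6)*(-81) = -35 + (182 + 114)*(-81) = -35 + 296*(-81) = -35 - 23976 = -24011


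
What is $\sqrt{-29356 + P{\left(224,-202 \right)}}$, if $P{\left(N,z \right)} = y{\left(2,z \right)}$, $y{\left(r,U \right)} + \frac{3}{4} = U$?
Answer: $\frac{i \sqrt{118235}}{2} \approx 171.93 i$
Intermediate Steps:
$y{\left(r,U \right)} = - \frac{3}{4} + U$
$P{\left(N,z \right)} = - \frac{3}{4} + z$
$\sqrt{-29356 + P{\left(224,-202 \right)}} = \sqrt{-29356 - \frac{811}{4}} = \sqrt{- \frac{118235}{4}} = \frac{i \sqrt{118235}}{2}$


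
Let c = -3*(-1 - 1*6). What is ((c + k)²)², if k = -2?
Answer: 130321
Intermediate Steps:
c = 21 (c = -3*(-1 - 6) = -3*(-7) = 21)
((c + k)²)² = ((21 - 2)²)² = (19²)² = 361² = 130321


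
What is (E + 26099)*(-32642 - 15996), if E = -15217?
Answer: -529278716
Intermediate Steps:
(E + 26099)*(-32642 - 15996) = (-15217 + 26099)*(-32642 - 15996) = 10882*(-48638) = -529278716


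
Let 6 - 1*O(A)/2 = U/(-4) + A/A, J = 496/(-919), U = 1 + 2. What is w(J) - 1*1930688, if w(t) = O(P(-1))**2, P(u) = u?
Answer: -7722223/4 ≈ -1.9306e+6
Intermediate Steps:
U = 3
J = -496/919 (J = 496*(-1/919) = -496/919 ≈ -0.53972)
O(A) = 23/2 (O(A) = 12 - 2*(3/(-4) + A/A) = 12 - 2*(3*(-1/4) + 1) = 12 - 2*(-3/4 + 1) = 12 - 2*1/4 = 12 - 1/2 = 23/2)
w(t) = 529/4 (w(t) = (23/2)**2 = 529/4)
w(J) - 1*1930688 = 529/4 - 1*1930688 = 529/4 - 1930688 = -7722223/4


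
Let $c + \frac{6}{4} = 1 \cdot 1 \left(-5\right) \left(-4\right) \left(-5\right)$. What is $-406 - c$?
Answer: $- \frac{609}{2} \approx -304.5$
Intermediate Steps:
$c = - \frac{203}{2}$ ($c = - \frac{3}{2} + 1 \cdot 1 \left(-5\right) \left(-4\right) \left(-5\right) = - \frac{3}{2} + 1 \cdot 20 \left(-5\right) = - \frac{3}{2} + 1 \left(-100\right) = - \frac{3}{2} - 100 = - \frac{203}{2} \approx -101.5$)
$-406 - c = -406 - - \frac{203}{2} = -406 + \frac{203}{2} = - \frac{609}{2}$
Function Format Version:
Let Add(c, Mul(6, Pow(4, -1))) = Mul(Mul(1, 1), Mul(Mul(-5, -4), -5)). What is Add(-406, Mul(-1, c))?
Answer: Rational(-609, 2) ≈ -304.50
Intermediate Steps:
c = Rational(-203, 2) (c = Add(Rational(-3, 2), Mul(Mul(1, 1), Mul(Mul(-5, -4), -5))) = Add(Rational(-3, 2), Mul(1, Mul(20, -5))) = Add(Rational(-3, 2), Mul(1, -100)) = Add(Rational(-3, 2), -100) = Rational(-203, 2) ≈ -101.50)
Add(-406, Mul(-1, c)) = Add(-406, Mul(-1, Rational(-203, 2))) = Add(-406, Rational(203, 2)) = Rational(-609, 2)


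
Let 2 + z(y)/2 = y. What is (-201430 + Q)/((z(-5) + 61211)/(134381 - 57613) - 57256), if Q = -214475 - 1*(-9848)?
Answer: 31172183776/4395367411 ≈ 7.0921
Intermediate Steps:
Q = -204627 (Q = -214475 + 9848 = -204627)
z(y) = -4 + 2*y
(-201430 + Q)/((z(-5) + 61211)/(134381 - 57613) - 57256) = (-201430 - 204627)/(((-4 + 2*(-5)) + 61211)/(134381 - 57613) - 57256) = -406057/(((-4 - 10) + 61211)/76768 - 57256) = -406057/((-14 + 61211)*(1/76768) - 57256) = -406057/(61197*(1/76768) - 57256) = -406057/(61197/76768 - 57256) = -406057/(-4395367411/76768) = -406057*(-76768/4395367411) = 31172183776/4395367411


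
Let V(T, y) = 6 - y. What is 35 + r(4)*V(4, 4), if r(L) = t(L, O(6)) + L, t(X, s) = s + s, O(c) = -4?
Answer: 27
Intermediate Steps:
t(X, s) = 2*s
r(L) = -8 + L (r(L) = 2*(-4) + L = -8 + L)
35 + r(4)*V(4, 4) = 35 + (-8 + 4)*(6 - 1*4) = 35 - 4*(6 - 4) = 35 - 4*2 = 35 - 8 = 27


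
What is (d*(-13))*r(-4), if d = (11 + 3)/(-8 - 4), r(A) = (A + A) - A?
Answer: -182/3 ≈ -60.667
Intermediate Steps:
r(A) = A (r(A) = 2*A - A = A)
d = -7/6 (d = 14/(-12) = 14*(-1/12) = -7/6 ≈ -1.1667)
(d*(-13))*r(-4) = -7/6*(-13)*(-4) = (91/6)*(-4) = -182/3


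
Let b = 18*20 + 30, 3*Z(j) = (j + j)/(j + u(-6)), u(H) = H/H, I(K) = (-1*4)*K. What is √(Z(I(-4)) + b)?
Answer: √1016022/51 ≈ 19.764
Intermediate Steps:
I(K) = -4*K
u(H) = 1
Z(j) = 2*j/(3*(1 + j)) (Z(j) = ((j + j)/(j + 1))/3 = ((2*j)/(1 + j))/3 = (2*j/(1 + j))/3 = 2*j/(3*(1 + j)))
b = 390 (b = 360 + 30 = 390)
√(Z(I(-4)) + b) = √(2*(-4*(-4))/(3*(1 - 4*(-4))) + 390) = √((⅔)*16/(1 + 16) + 390) = √((⅔)*16/17 + 390) = √((⅔)*16*(1/17) + 390) = √(32/51 + 390) = √(19922/51) = √1016022/51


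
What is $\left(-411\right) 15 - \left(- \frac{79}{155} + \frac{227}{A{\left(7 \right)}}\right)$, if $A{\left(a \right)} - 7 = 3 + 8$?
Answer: $- \frac{17234113}{2790} \approx -6177.1$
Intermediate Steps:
$A{\left(a \right)} = 18$ ($A{\left(a \right)} = 7 + \left(3 + 8\right) = 7 + 11 = 18$)
$\left(-411\right) 15 - \left(- \frac{79}{155} + \frac{227}{A{\left(7 \right)}}\right) = \left(-411\right) 15 - \left(- \frac{79}{155} + \frac{227}{18}\right) = -6165 - \frac{33763}{2790} = - \frac{17234113}{2790}$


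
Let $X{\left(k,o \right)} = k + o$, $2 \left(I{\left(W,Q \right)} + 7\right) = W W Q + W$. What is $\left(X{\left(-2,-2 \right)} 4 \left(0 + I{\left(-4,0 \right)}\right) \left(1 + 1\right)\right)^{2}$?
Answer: $82944$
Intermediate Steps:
$I{\left(W,Q \right)} = -7 + \frac{W}{2} + \frac{Q W^{2}}{2}$ ($I{\left(W,Q \right)} = -7 + \frac{W W Q + W}{2} = -7 + \frac{W^{2} Q + W}{2} = -7 + \frac{Q W^{2} + W}{2} = -7 + \frac{W + Q W^{2}}{2} = -7 + \left(\frac{W}{2} + \frac{Q W^{2}}{2}\right) = -7 + \frac{W}{2} + \frac{Q W^{2}}{2}$)
$\left(X{\left(-2,-2 \right)} 4 \left(0 + I{\left(-4,0 \right)}\right) \left(1 + 1\right)\right)^{2} = \left(\left(-2 - 2\right) 4 \left(0 + \left(-7 + \frac{1}{2} \left(-4\right) + \frac{1}{2} \cdot 0 \left(-4\right)^{2}\right)\right) \left(1 + 1\right)\right)^{2} = \left(\left(-4\right) 4 \left(0 - 9\right) 2\right)^{2} = \left(- 16 \left(0 - 9\right) 2\right)^{2} = \left(- 16 \left(\left(-9\right) 2\right)\right)^{2} = \left(\left(-16\right) \left(-18\right)\right)^{2} = 288^{2} = 82944$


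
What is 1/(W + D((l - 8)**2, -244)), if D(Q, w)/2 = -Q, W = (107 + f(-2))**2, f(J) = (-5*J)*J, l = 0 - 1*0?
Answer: 1/7441 ≈ 0.00013439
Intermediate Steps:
l = 0 (l = 0 + 0 = 0)
f(J) = -5*J**2
W = 7569 (W = (107 - 5*(-2)**2)**2 = (107 - 5*4)**2 = (107 - 20)**2 = 87**2 = 7569)
D(Q, w) = -2*Q (D(Q, w) = 2*(-Q) = -2*Q)
1/(W + D((l - 8)**2, -244)) = 1/(7569 - 2*(0 - 8)**2) = 1/(7569 - 2*(-8)**2) = 1/(7569 - 2*64) = 1/(7569 - 128) = 1/7441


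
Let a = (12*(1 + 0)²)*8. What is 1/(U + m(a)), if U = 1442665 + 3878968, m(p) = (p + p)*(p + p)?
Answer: 1/5358497 ≈ 1.8662e-7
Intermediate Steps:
a = 96 (a = (12*1²)*8 = (12*1)*8 = 12*8 = 96)
m(p) = 4*p² (m(p) = (2*p)*(2*p) = 4*p²)
U = 5321633
1/(U + m(a)) = 1/(5321633 + 4*96²) = 1/(5321633 + 4*9216) = 1/(5321633 + 36864) = 1/5358497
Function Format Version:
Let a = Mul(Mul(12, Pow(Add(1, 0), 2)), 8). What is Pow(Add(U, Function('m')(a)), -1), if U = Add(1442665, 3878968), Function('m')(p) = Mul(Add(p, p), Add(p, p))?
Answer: Rational(1, 5358497) ≈ 1.8662e-7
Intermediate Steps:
a = 96 (a = Mul(Mul(12, Pow(1, 2)), 8) = Mul(Mul(12, 1), 8) = Mul(12, 8) = 96)
Function('m')(p) = Mul(4, Pow(p, 2)) (Function('m')(p) = Mul(Mul(2, p), Mul(2, p)) = Mul(4, Pow(p, 2)))
U = 5321633
Pow(Add(U, Function('m')(a)), -1) = Pow(Add(5321633, Mul(4, Pow(96, 2))), -1) = Pow(Add(5321633, Mul(4, 9216)), -1) = Pow(Add(5321633, 36864), -1) = Pow(5358497, -1) = Rational(1, 5358497)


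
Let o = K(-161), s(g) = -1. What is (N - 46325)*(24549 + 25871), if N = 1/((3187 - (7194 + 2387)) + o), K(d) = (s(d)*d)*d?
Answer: -15095671119584/6463 ≈ -2.3357e+9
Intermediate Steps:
K(d) = -d² (K(d) = (-d)*d = -d²)
o = -25921 (o = -1*(-161)² = -1*25921 = -25921)
N = -1/32315 (N = 1/((3187 - (7194 + 2387)) - 25921) = 1/((3187 - 1*9581) - 25921) = 1/((3187 - 9581) - 25921) = 1/(-6394 - 25921) = 1/(-32315) = -1/32315 ≈ -3.0945e-5)
(N - 46325)*(24549 + 25871) = (-1/32315 - 46325)*(24549 + 25871) = -1496992376/32315*50420 = -15095671119584/6463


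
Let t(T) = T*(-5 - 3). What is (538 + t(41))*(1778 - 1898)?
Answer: -25200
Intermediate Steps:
t(T) = -8*T (t(T) = T*(-8) = -8*T)
(538 + t(41))*(1778 - 1898) = (538 - 8*41)*(1778 - 1898) = (538 - 328)*(-120) = 210*(-120) = -25200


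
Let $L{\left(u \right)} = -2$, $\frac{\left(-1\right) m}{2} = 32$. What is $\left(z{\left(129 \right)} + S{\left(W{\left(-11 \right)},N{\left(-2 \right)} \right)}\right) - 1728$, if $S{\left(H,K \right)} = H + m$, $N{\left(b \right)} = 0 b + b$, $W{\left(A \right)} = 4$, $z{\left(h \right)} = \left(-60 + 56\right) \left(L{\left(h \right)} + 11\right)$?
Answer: $-1824$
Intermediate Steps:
$m = -64$ ($m = \left(-2\right) 32 = -64$)
$z{\left(h \right)} = -36$ ($z{\left(h \right)} = \left(-60 + 56\right) \left(-2 + 11\right) = \left(-4\right) 9 = -36$)
$N{\left(b \right)} = b$ ($N{\left(b \right)} = 0 + b = b$)
$S{\left(H,K \right)} = -64 + H$ ($S{\left(H,K \right)} = H - 64 = -64 + H$)
$\left(z{\left(129 \right)} + S{\left(W{\left(-11 \right)},N{\left(-2 \right)} \right)}\right) - 1728 = \left(-36 + \left(-64 + 4\right)\right) - 1728 = \left(-36 - 60\right) - 1728 = -96 - 1728 = -1824$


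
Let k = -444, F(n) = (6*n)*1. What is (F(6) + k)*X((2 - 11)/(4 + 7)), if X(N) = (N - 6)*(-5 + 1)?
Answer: -122400/11 ≈ -11127.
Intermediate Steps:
F(n) = 6*n
X(N) = 24 - 4*N (X(N) = (-6 + N)*(-4) = 24 - 4*N)
(F(6) + k)*X((2 - 11)/(4 + 7)) = (6*6 - 444)*(24 - 4*(2 - 11)/(4 + 7)) = (36 - 444)*(24 - (-36)/11) = -408*(24 - (-36)/11) = -408*(24 - 4*(-9/11)) = -408*(24 + 36/11) = -408*300/11 = -122400/11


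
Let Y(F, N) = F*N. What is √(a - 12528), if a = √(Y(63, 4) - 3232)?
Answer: √(-12528 + 2*I*√745) ≈ 0.2439 + 111.93*I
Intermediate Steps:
a = 2*I*√745 (a = √(63*4 - 3232) = √(252 - 3232) = √(-2980) = 2*I*√745 ≈ 54.589*I)
√(a - 12528) = √(2*I*√745 - 12528) = √(-12528 + 2*I*√745)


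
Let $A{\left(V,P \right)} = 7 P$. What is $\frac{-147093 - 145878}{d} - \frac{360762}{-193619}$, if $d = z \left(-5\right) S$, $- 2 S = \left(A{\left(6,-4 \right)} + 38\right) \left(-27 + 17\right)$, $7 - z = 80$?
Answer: $- \frac{50140845549}{3533546750} \approx -14.19$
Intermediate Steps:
$z = -73$ ($z = 7 - 80 = -73$)
$S = 50$ ($S = - \frac{\left(7 \left(-4\right) + 38\right) \left(-27 + 17\right)}{2} = - \frac{\left(-28 + 38\right) \left(-10\right)}{2} = - \frac{10 \left(-10\right)}{2} = \left(- \frac{1}{2}\right) \left(-100\right) = 50$)
$d = 18250$ ($d = \left(-73\right) \left(-5\right) 50 = 365 \cdot 50 = 18250$)
$\frac{-147093 - 145878}{d} - \frac{360762}{-193619} = \frac{-147093 - 145878}{18250} - \frac{360762}{-193619} = \left(-147093 - 145878\right) \frac{1}{18250} - - \frac{360762}{193619} = \left(-292971\right) \frac{1}{18250} + \frac{360762}{193619} = - \frac{292971}{18250} + \frac{360762}{193619} = - \frac{50140845549}{3533546750}$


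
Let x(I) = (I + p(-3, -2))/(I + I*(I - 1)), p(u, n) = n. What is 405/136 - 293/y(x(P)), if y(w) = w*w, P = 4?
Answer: -2549867/136 ≈ -18749.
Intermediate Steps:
x(I) = (-2 + I)/(I + I*(-1 + I)) (x(I) = (I - 2)/(I + I*(I - 1)) = (-2 + I)/(I + I*(-1 + I)))
y(w) = w²
405/136 - 293/y(x(P)) = 405/136 - 293*256/(-2 + 4)² = 405*(1/136) - 293/(((1/16)*2)²) = 405/136 - 293/((⅛)²) = 405/136 - 293/1/64 = 405/136 - 293*64 = 405/136 - 18752 = -2549867/136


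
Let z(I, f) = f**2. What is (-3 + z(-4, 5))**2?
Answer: 484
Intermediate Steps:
(-3 + z(-4, 5))**2 = (-3 + 5**2)**2 = (-3 + 25)**2 = 22**2 = 484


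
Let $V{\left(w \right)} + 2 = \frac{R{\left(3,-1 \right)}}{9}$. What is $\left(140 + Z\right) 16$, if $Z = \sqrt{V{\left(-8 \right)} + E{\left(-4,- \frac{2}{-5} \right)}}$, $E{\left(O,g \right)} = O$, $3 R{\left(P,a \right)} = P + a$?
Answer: $2240 + \frac{64 i \sqrt{30}}{9} \approx 2240.0 + 38.949 i$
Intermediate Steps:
$R{\left(P,a \right)} = \frac{P}{3} + \frac{a}{3}$ ($R{\left(P,a \right)} = \frac{P + a}{3} = \frac{P}{3} + \frac{a}{3}$)
$V{\left(w \right)} = - \frac{52}{27}$ ($V{\left(w \right)} = -2 + \frac{\frac{1}{3} \cdot 3 + \frac{1}{3} \left(-1\right)}{9} = -2 + \left(1 - \frac{1}{3}\right) \frac{1}{9} = -2 + \frac{2}{3} \cdot \frac{1}{9} = -2 + \frac{2}{27} = - \frac{52}{27}$)
$Z = \frac{4 i \sqrt{30}}{9}$ ($Z = \sqrt{- \frac{52}{27} - 4} = \sqrt{- \frac{160}{27}} = \frac{4 i \sqrt{30}}{9} \approx 2.4343 i$)
$\left(140 + Z\right) 16 = \left(140 + \frac{4 i \sqrt{30}}{9}\right) 16 = 2240 + \frac{64 i \sqrt{30}}{9}$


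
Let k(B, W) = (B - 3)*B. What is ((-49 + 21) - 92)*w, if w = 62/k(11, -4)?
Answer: -930/11 ≈ -84.545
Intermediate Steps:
k(B, W) = B*(-3 + B) (k(B, W) = (-3 + B)*B = B*(-3 + B))
w = 31/44 (w = 62/((11*(-3 + 11))) = 62/((11*8)) = 62/88 = 62*(1/88) = 31/44 ≈ 0.70455)
((-49 + 21) - 92)*w = ((-49 + 21) - 92)*(31/44) = (-28 - 92)*(31/44) = -120*31/44 = -930/11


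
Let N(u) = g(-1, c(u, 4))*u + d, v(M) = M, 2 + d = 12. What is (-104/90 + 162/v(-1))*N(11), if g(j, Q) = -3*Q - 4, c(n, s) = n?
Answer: 2914774/45 ≈ 64773.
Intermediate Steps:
d = 10 (d = -2 + 12 = 10)
g(j, Q) = -4 - 3*Q
N(u) = 10 + u*(-4 - 3*u) (N(u) = (-4 - 3*u)*u + 10 = u*(-4 - 3*u) + 10 = 10 + u*(-4 - 3*u))
(-104/90 + 162/v(-1))*N(11) = (-104/90 + 162/(-1))*(10 - 1*11*(4 + 3*11)) = (-104*1/90 + 162*(-1))*(10 - 1*11*(4 + 33)) = (-52/45 - 162)*(10 - 1*11*37) = -7342*(10 - 407)/45 = -7342/45*(-397) = 2914774/45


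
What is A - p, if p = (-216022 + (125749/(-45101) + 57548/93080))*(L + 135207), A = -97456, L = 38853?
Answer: 232131368542543258/6173531 ≈ 3.7601e+10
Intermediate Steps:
p = -232131970190180394/6173531 (p = (-216022 + (125749/(-45101) + 57548/93080))*(38853 + 135207) = (-216022 + (125749*(-1/45101) + 57548*(1/93080)))*174060 = (-216022 + (-7397/2653 + 14387/23270))*174060 = (-216022 - 133959479/61735310)*174060 = -13336319096299/61735310*174060 = -232131970190180394/6173531 ≈ -3.7601e+10)
A - p = -97456 - 1*(-232131970190180394/6173531) = -97456 + 232131970190180394/6173531 = 232131368542543258/6173531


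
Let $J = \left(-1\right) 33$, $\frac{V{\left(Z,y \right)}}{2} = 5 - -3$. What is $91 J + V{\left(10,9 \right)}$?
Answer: $-2987$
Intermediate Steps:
$V{\left(Z,y \right)} = 16$ ($V{\left(Z,y \right)} = 2 \left(5 - -3\right) = 2 \left(5 + 3\right) = 2 \cdot 8 = 16$)
$J = -33$
$91 J + V{\left(10,9 \right)} = 91 \left(-33\right) + 16 = -3003 + 16 = -2987$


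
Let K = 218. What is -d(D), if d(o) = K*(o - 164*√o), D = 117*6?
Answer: -153036 + 107256*√78 ≈ 7.9422e+5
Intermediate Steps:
D = 702
d(o) = -35752*√o + 218*o (d(o) = 218*(o - 164*√o) = -35752*√o + 218*o)
-d(D) = -(-107256*√78 + 218*702) = -(-107256*√78 + 153036) = -(153036 - 107256*√78) = -153036 + 107256*√78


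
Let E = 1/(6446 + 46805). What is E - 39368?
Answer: -2096385367/53251 ≈ -39368.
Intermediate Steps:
E = 1/53251 ≈ 1.8779e-5
E - 39368 = 1/53251 - 39368 = -2096385367/53251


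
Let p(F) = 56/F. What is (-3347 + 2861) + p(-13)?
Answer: -6374/13 ≈ -490.31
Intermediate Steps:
(-3347 + 2861) + p(-13) = (-3347 + 2861) + 56/(-13) = -486 + 56*(-1/13) = -486 - 56/13 = -6374/13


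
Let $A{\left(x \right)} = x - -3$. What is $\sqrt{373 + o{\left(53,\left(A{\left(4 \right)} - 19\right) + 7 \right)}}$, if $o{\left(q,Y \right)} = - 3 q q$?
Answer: $i \sqrt{8054} \approx 89.744 i$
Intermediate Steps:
$A{\left(x \right)} = 3 + x$ ($A{\left(x \right)} = x + 3 = 3 + x$)
$o{\left(q,Y \right)} = - 3 q^{2}$
$\sqrt{373 + o{\left(53,\left(A{\left(4 \right)} - 19\right) + 7 \right)}} = \sqrt{373 - 3 \cdot 53^{2}} = \sqrt{373 - 8427} = \sqrt{-8054} = i \sqrt{8054}$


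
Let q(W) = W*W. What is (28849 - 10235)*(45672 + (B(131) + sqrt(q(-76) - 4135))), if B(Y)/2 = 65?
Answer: 852558428 + 18614*sqrt(1641) ≈ 8.5331e+8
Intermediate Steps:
B(Y) = 130 (B(Y) = 2*65 = 130)
q(W) = W**2
(28849 - 10235)*(45672 + (B(131) + sqrt(q(-76) - 4135))) = (28849 - 10235)*(45672 + (130 + sqrt((-76)**2 - 4135))) = 18614*(45672 + (130 + sqrt(5776 - 4135))) = 18614*(45672 + (130 + sqrt(1641))) = 18614*(45802 + sqrt(1641)) = 852558428 + 18614*sqrt(1641)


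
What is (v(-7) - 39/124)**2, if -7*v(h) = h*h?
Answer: 822649/15376 ≈ 53.502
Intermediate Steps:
v(h) = -h**2/7 (v(h) = -h*h/7 = -h**2/7)
(v(-7) - 39/124)**2 = (-1/7*(-7)**2 - 39/124)**2 = (-1/7*49 - 39*1/124)**2 = (-7 - 39/124)**2 = (-907/124)**2 = 822649/15376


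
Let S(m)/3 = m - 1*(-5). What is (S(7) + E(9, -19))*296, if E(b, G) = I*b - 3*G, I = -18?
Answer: -20424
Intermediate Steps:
S(m) = 15 + 3*m (S(m) = 3*(m - 1*(-5)) = 3*(m + 5) = 3*(5 + m) = 15 + 3*m)
E(b, G) = -18*b - 3*G
(S(7) + E(9, -19))*296 = ((15 + 3*7) + (-18*9 - 3*(-19)))*296 = ((15 + 21) + (-162 + 57))*296 = (36 - 105)*296 = -69*296 = -20424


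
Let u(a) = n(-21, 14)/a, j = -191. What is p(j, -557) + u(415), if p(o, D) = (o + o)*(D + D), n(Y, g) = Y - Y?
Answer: 425548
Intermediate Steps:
n(Y, g) = 0
p(o, D) = 4*D*o (p(o, D) = (2*o)*(2*D) = 4*D*o)
u(a) = 0 (u(a) = 0/a = 0)
p(j, -557) + u(415) = 4*(-557)*(-191) + 0 = 425548 + 0 = 425548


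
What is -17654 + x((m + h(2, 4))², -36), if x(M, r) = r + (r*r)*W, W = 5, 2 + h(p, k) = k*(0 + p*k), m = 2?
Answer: -11210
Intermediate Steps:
h(p, k) = -2 + p*k² (h(p, k) = -2 + k*(0 + p*k) = -2 + k*(0 + k*p) = -2 + k*(k*p) = -2 + p*k²)
x(M, r) = r + 5*r² (x(M, r) = r + (r*r)*5 = r + r²*5 = r + 5*r²)
-17654 + x((m + h(2, 4))², -36) = -17654 - 36*(1 + 5*(-36)) = -17654 - 36*(1 - 180) = -17654 - 36*(-179) = -17654 + 6444 = -11210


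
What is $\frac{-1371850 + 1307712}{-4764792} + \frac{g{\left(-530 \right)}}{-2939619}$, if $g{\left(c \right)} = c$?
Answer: $\frac{10614812399}{778148505236} \approx 0.013641$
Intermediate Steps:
$\frac{-1371850 + 1307712}{-4764792} + \frac{g{\left(-530 \right)}}{-2939619} = \frac{-1371850 + 1307712}{-4764792} - \frac{530}{-2939619} = \left(-64138\right) \left(- \frac{1}{4764792}\right) - - \frac{530}{2939619} = \frac{32069}{2382396} + \frac{530}{2939619} = \frac{10614812399}{778148505236}$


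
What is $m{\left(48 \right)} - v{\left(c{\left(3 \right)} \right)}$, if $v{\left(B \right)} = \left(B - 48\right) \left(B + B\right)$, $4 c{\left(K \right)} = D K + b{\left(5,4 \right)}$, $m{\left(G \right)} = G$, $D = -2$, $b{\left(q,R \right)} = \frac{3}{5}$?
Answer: $- \frac{17049}{200} \approx -85.245$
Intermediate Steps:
$b{\left(q,R \right)} = \frac{3}{5}$ ($b{\left(q,R \right)} = 3 \cdot \frac{1}{5} = \frac{3}{5}$)
$c{\left(K \right)} = \frac{3}{20} - \frac{K}{2}$ ($c{\left(K \right)} = \frac{- 2 K + \frac{3}{5}}{4} = \frac{\frac{3}{5} - 2 K}{4} = \frac{3}{20} - \frac{K}{2}$)
$v{\left(B \right)} = 2 B \left(-48 + B\right)$ ($v{\left(B \right)} = \left(-48 + B\right) 2 B = 2 B \left(-48 + B\right)$)
$m{\left(48 \right)} - v{\left(c{\left(3 \right)} \right)} = 48 - 2 \left(\frac{3}{20} - \frac{3}{2}\right) \left(-48 + \left(\frac{3}{20} - \frac{3}{2}\right)\right) = 48 - 2 \left(- \frac{27}{20}\right) \left(-48 - \frac{27}{20}\right) = 48 - 2 \left(- \frac{27}{20}\right) \left(- \frac{987}{20}\right) = 48 - \frac{26649}{200} = - \frac{17049}{200}$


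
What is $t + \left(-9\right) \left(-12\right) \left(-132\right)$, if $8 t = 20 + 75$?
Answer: $- \frac{113953}{8} \approx -14244.0$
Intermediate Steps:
$t = \frac{95}{8}$ ($t = \frac{20 + 75}{8} = \frac{1}{8} \cdot 95 = \frac{95}{8} \approx 11.875$)
$t + \left(-9\right) \left(-12\right) \left(-132\right) = \frac{95}{8} + \left(-9\right) \left(-12\right) \left(-132\right) = \frac{95}{8} + 108 \left(-132\right) = \frac{95}{8} - 14256 = - \frac{113953}{8}$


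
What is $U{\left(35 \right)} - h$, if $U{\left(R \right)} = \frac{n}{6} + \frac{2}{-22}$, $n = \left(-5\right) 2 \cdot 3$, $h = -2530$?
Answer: $\frac{27774}{11} \approx 2524.9$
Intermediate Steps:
$n = -30$ ($n = \left(-10\right) 3 = -30$)
$U{\left(R \right)} = - \frac{56}{11}$ ($U{\left(R \right)} = - \frac{30}{6} + \frac{2}{-22} = \left(-30\right) \frac{1}{6} + 2 \left(- \frac{1}{22}\right) = -5 - \frac{1}{11} = - \frac{56}{11}$)
$U{\left(35 \right)} - h = - \frac{56}{11} - -2530 = - \frac{56}{11} + 2530 = \frac{27774}{11}$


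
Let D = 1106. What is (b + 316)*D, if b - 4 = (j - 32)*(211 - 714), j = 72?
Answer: -21898800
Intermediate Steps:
b = -20116 (b = 4 + (72 - 32)*(211 - 714) = 4 + 40*(-503) = 4 - 20120 = -20116)
(b + 316)*D = (-20116 + 316)*1106 = -19800*1106 = -21898800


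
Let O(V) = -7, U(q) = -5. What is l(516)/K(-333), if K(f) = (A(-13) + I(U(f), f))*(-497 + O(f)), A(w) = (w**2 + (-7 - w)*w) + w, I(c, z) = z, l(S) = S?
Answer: 43/10710 ≈ 0.0040149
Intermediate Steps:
A(w) = w + w**2 + w*(-7 - w) (A(w) = (w**2 + w*(-7 - w)) + w = w + w**2 + w*(-7 - w))
K(f) = -39312 - 504*f (K(f) = (-6*(-13) + f)*(-497 - 7) = (78 + f)*(-504) = -39312 - 504*f)
l(516)/K(-333) = 516/(-39312 - 504*(-333)) = 516/(-39312 + 167832) = 516/128520 = 516*(1/128520) = 43/10710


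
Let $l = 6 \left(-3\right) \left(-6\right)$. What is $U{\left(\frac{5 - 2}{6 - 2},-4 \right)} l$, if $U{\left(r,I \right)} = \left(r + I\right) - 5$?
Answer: $-891$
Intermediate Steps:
$U{\left(r,I \right)} = -5 + I + r$ ($U{\left(r,I \right)} = \left(I + r\right) - 5 = -5 + I + r$)
$l = 108$ ($l = \left(-18\right) \left(-6\right) = 108$)
$U{\left(\frac{5 - 2}{6 - 2},-4 \right)} l = \left(-5 - 4 + \frac{5 - 2}{6 - 2}\right) 108 = \left(-5 - 4 + \frac{3}{4}\right) 108 = \left(- \frac{33}{4}\right) 108 = -891$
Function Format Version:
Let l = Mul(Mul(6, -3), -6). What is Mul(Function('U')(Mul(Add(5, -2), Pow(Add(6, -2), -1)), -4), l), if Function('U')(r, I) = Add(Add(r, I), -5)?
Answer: -891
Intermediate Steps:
Function('U')(r, I) = Add(-5, I, r) (Function('U')(r, I) = Add(Add(I, r), -5) = Add(-5, I, r))
l = 108 (l = Mul(-18, -6) = 108)
Mul(Function('U')(Mul(Add(5, -2), Pow(Add(6, -2), -1)), -4), l) = Mul(Add(-5, -4, Mul(Add(5, -2), Pow(Add(6, -2), -1))), 108) = Mul(Add(-5, -4, Mul(3, Pow(4, -1))), 108) = Mul(Add(-5, -4, Mul(3, Rational(1, 4))), 108) = Mul(Add(-5, -4, Rational(3, 4)), 108) = Mul(Rational(-33, 4), 108) = -891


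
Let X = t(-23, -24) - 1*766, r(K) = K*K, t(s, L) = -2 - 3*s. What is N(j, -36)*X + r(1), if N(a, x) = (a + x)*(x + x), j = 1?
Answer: -1761479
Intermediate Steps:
N(a, x) = 2*x*(a + x) (N(a, x) = (a + x)*(2*x) = 2*x*(a + x))
r(K) = K**2
X = -699 (X = (-2 - 3*(-23)) - 1*766 = (-2 + 69) - 766 = 67 - 766 = -699)
N(j, -36)*X + r(1) = (2*(-36)*(1 - 36))*(-699) + 1**2 = (2*(-36)*(-35))*(-699) + 1 = 2520*(-699) + 1 = -1761480 + 1 = -1761479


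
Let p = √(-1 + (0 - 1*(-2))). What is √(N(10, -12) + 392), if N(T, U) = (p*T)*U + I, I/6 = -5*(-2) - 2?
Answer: 8*√5 ≈ 17.889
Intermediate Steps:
I = 48 (I = 6*(-5*(-2) - 2) = 6*(10 - 2) = 6*8 = 48)
p = 1 (p = √(-1 + (0 + 2)) = √(-1 + 2) = √1 = 1)
N(T, U) = 48 + T*U (N(T, U) = (1*T)*U + 48 = T*U + 48 = 48 + T*U)
√(N(10, -12) + 392) = √((48 + 10*(-12)) + 392) = √((48 - 120) + 392) = √(-72 + 392) = √320 = 8*√5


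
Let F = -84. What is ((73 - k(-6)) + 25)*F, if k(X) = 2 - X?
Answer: -7560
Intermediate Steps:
((73 - k(-6)) + 25)*F = ((73 - (2 - 1*(-6))) + 25)*(-84) = ((73 - (2 + 6)) + 25)*(-84) = ((73 - 1*8) + 25)*(-84) = ((73 - 8) + 25)*(-84) = (65 + 25)*(-84) = 90*(-84) = -7560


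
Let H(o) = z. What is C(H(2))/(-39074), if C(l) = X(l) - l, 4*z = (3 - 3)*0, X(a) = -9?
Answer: 9/39074 ≈ 0.00023033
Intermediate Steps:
z = 0 (z = ((3 - 3)*0)/4 = (0*0)/4 = (1/4)*0 = 0)
H(o) = 0
C(l) = -9 - l
C(H(2))/(-39074) = (-9 - 1*0)/(-39074) = (-9 + 0)*(-1/39074) = -9*(-1/39074) = 9/39074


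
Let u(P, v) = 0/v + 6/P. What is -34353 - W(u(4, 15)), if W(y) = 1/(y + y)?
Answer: -103060/3 ≈ -34353.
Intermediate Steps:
u(P, v) = 6/P (u(P, v) = 0 + 6/P = 6/P)
W(y) = 1/(2*y)
-34353 - W(u(4, 15)) = -34353 - 1/(2*(6/4)) = -34353 - 1/(2*(6*(¼))) = -34353 - 1/(2*3/2) = -34353 - 2/(2*3) = -34353 - 1*⅓ = -34353 - ⅓ = -103060/3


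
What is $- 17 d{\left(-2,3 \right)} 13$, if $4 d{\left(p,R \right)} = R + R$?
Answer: $- \frac{663}{2} \approx -331.5$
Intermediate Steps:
$d{\left(p,R \right)} = \frac{R}{2}$ ($d{\left(p,R \right)} = \frac{R + R}{4} = \frac{2 R}{4} = \frac{R}{2}$)
$- 17 d{\left(-2,3 \right)} 13 = - 17 \cdot \frac{1}{2} \cdot 3 \cdot 13 = \left(-17\right) \frac{3}{2} \cdot 13 = \left(- \frac{51}{2}\right) 13 = - \frac{663}{2}$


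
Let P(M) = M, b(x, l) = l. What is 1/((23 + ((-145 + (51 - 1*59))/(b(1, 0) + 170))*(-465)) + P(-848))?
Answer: -2/813 ≈ -0.0024600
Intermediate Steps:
1/((23 + ((-145 + (51 - 1*59))/(b(1, 0) + 170))*(-465)) + P(-848)) = 1/((23 + ((-145 + (51 - 1*59))/(0 + 170))*(-465)) - 848) = 1/((23 + ((-145 + (51 - 59))/170)*(-465)) - 848) = 1/((23 + ((-145 - 8)*(1/170))*(-465)) - 848) = 1/((23 - 153*1/170*(-465)) - 848) = 1/((23 - 9/10*(-465)) - 848) = 1/((23 + 837/2) - 848) = 1/(883/2 - 848) = 1/(-813/2) = -2/813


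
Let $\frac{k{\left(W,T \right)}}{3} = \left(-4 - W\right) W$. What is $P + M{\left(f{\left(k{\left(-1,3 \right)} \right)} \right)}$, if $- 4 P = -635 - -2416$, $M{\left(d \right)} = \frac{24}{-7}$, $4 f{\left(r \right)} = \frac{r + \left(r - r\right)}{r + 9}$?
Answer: $- \frac{12563}{28} \approx -448.68$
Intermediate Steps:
$k{\left(W,T \right)} = 3 W \left(-4 - W\right)$ ($k{\left(W,T \right)} = 3 \left(-4 - W\right) W = 3 W \left(-4 - W\right)$)
$f{\left(r \right)} = \frac{r}{4 \left(9 + r\right)}$ ($f{\left(r \right)} = \frac{\left(r + \left(r - r\right)\right) \frac{1}{r + 9}}{4} = \frac{\left(r + 0\right) \frac{1}{9 + r}}{4} = \frac{r \frac{1}{9 + r}}{4} = \frac{r}{4 \left(9 + r\right)}$)
$M{\left(d \right)} = - \frac{24}{7}$ ($M{\left(d \right)} = 24 \left(- \frac{1}{7}\right) = - \frac{24}{7}$)
$P = - \frac{1781}{4}$ ($P = - \frac{-635 - -2416}{4} = - \frac{-635 + 2416}{4} = \left(- \frac{1}{4}\right) 1781 = - \frac{1781}{4} \approx -445.25$)
$P + M{\left(f{\left(k{\left(-1,3 \right)} \right)} \right)} = - \frac{1781}{4} - \frac{24}{7} = - \frac{12563}{28}$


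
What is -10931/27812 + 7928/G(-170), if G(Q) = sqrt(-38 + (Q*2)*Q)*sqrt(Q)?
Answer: -643/1636 - 3964*I*sqrt(272765)/818295 ≈ -0.39303 - 2.53*I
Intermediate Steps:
G(Q) = sqrt(Q)*sqrt(-38 + 2*Q**2) (G(Q) = sqrt(-38 + (2*Q)*Q)*sqrt(Q) = sqrt(-38 + 2*Q**2)*sqrt(Q) = sqrt(Q)*sqrt(-38 + 2*Q**2))
-10931/27812 + 7928/G(-170) = -10931/27812 + 7928/((sqrt(2)*sqrt(-170)*sqrt(-19 + (-170)**2))) = -10931*1/27812 + 7928/((sqrt(2)*(I*sqrt(170))*sqrt(-19 + 28900))) = -643/1636 + 7928/((sqrt(2)*(I*sqrt(170))*sqrt(28881))) = -643/1636 + 7928/((sqrt(2)*(I*sqrt(170))*(3*sqrt(3209)))) = -643/1636 + 7928/((6*I*sqrt(272765))) = -643/1636 + 7928*(-I*sqrt(272765)/1636590) = -643/1636 - 3964*I*sqrt(272765)/818295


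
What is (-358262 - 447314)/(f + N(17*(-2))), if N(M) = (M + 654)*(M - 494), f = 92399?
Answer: 805576/234961 ≈ 3.4286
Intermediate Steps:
N(M) = (-494 + M)*(654 + M) (N(M) = (654 + M)*(-494 + M) = (-494 + M)*(654 + M))
(-358262 - 447314)/(f + N(17*(-2))) = (-358262 - 447314)/(92399 + (-323076 + (17*(-2))² + 160*(17*(-2)))) = -805576/(92399 + (-323076 + (-34)² + 160*(-34))) = -805576/(92399 + (-323076 + 1156 - 5440)) = -805576/(92399 - 327360) = -805576/(-234961) = -805576*(-1/234961) = 805576/234961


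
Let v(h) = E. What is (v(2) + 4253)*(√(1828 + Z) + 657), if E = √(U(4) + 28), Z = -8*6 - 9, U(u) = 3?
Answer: (657 + √1771)*(4253 + √31) ≈ 2.9771e+6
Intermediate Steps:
Z = -57 (Z = -48 - 9 = -57)
E = √31 (E = √(3 + 28) = √31 ≈ 5.5678)
v(h) = √31
(v(2) + 4253)*(√(1828 + Z) + 657) = (√31 + 4253)*(√(1828 - 57) + 657) = (4253 + √31)*(√1771 + 657) = (4253 + √31)*(657 + √1771) = (657 + √1771)*(4253 + √31)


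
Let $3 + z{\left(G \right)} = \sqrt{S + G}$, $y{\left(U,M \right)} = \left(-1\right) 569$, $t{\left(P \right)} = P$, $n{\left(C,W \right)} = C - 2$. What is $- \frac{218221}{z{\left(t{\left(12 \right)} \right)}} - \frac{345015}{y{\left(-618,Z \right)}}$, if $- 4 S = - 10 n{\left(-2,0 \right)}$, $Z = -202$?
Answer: $\frac{374918352}{3983} + \frac{218221 \sqrt{2}}{7} \approx 1.3822 \cdot 10^{5}$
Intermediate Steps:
$n{\left(C,W \right)} = -2 + C$
$S = -10$ ($S = - \frac{\left(-10\right) \left(-2 - 2\right)}{4} = - \frac{\left(-10\right) \left(-4\right)}{4} = \left(- \frac{1}{4}\right) 40 = -10$)
$y{\left(U,M \right)} = -569$
$z{\left(G \right)} = -3 + \sqrt{-10 + G}$
$- \frac{218221}{z{\left(t{\left(12 \right)} \right)}} - \frac{345015}{y{\left(-618,Z \right)}} = - \frac{218221}{-3 + \sqrt{-10 + 12}} - \frac{345015}{-569} = - \frac{218221}{-3 + \sqrt{2}} - - \frac{345015}{569} = - \frac{218221}{-3 + \sqrt{2}} + \frac{345015}{569} = \frac{345015}{569} - \frac{218221}{-3 + \sqrt{2}}$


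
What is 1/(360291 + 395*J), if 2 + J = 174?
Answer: 1/428231 ≈ 2.3352e-6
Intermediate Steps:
J = 172 (J = -2 + 174 = 172)
1/(360291 + 395*J) = 1/(360291 + 395*172) = 1/(360291 + 67940) = 1/428231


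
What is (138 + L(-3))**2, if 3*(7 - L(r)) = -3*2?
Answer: 21609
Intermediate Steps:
L(r) = 9 (L(r) = 7 - (-1)*2 = 7 - 1/3*(-6) = 7 + 2 = 9)
(138 + L(-3))**2 = (138 + 9)**2 = 147**2 = 21609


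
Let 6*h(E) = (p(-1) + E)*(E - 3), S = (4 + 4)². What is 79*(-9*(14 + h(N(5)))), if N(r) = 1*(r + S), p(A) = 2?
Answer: -565245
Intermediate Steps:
S = 64 (S = 8² = 64)
N(r) = 64 + r (N(r) = 1*(r + 64) = 1*(64 + r) = 64 + r)
h(E) = (-3 + E)*(2 + E)/6 (h(E) = ((2 + E)*(E - 3))/6 = ((2 + E)*(-3 + E))/6 = ((-3 + E)*(2 + E))/6 = (-3 + E)*(2 + E)/6)
79*(-9*(14 + h(N(5)))) = 79*(-9*(14 + (-1 - (64 + 5)/6 + (64 + 5)²/6))) = 79*(-9*(14 + (-1 - ⅙*69 + (⅙)*69²))) = 79*(-9*(14 + (-1 - 23/2 + (⅙)*4761))) = 79*(-9*(14 + (-1 - 23/2 + 1587/2))) = 79*(-9*(14 + 781)) = 79*(-9*795) = 79*(-7155) = -565245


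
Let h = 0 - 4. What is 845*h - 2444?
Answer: -5824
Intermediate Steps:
h = -4 (h = 0 - 1*4 = 0 - 4 = -4)
845*h - 2444 = 845*(-4) - 2444 = -3380 - 2444 = -5824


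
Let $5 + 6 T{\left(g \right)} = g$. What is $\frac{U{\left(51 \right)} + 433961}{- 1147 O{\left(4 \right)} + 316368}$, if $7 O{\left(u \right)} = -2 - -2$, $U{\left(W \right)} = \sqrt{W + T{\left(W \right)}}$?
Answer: $\frac{433961}{316368} + \frac{\sqrt{33}}{237276} \approx 1.3717$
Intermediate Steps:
$T{\left(g \right)} = - \frac{5}{6} + \frac{g}{6}$
$U{\left(W \right)} = \sqrt{- \frac{5}{6} + \frac{7 W}{6}}$ ($U{\left(W \right)} = \sqrt{W + \left(- \frac{5}{6} + \frac{W}{6}\right)} = \sqrt{- \frac{5}{6} + \frac{7 W}{6}}$)
$O{\left(u \right)} = 0$ ($O{\left(u \right)} = \frac{-2 - -2}{7} = \frac{-2 + 2}{7} = \frac{1}{7} \cdot 0 = 0$)
$\frac{U{\left(51 \right)} + 433961}{- 1147 O{\left(4 \right)} + 316368} = \frac{\frac{\sqrt{-30 + 42 \cdot 51}}{6} + 433961}{\left(-1147\right) 0 + 316368} = \frac{\frac{\sqrt{-30 + 2142}}{6} + 433961}{0 + 316368} = \frac{\frac{\sqrt{2112}}{6} + 433961}{316368} = \left(\frac{8 \sqrt{33}}{6} + 433961\right) \frac{1}{316368} = \left(\frac{4 \sqrt{33}}{3} + 433961\right) \frac{1}{316368} = \left(433961 + \frac{4 \sqrt{33}}{3}\right) \frac{1}{316368} = \frac{433961}{316368} + \frac{\sqrt{33}}{237276}$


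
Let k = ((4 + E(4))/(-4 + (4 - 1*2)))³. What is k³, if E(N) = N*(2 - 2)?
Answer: -512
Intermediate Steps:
E(N) = 0 (E(N) = N*0 = 0)
k = -8 (k = ((4 + 0)/(-4 + (4 - 1*2)))³ = (4/(-4 + (4 - 2)))³ = (4/(-4 + 2))³ = (4/(-2))³ = (4*(-½))³ = (-2)³ = -8)
k³ = (-8)³ = -512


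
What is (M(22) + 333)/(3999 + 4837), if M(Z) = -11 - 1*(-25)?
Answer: 347/8836 ≈ 0.039271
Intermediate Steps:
M(Z) = 14 (M(Z) = -11 + 25 = 14)
(M(22) + 333)/(3999 + 4837) = (14 + 333)/(3999 + 4837) = 347/8836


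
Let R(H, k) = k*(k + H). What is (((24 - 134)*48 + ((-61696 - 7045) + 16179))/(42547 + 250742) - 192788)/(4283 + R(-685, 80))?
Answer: 56542657574/12939030813 ≈ 4.3699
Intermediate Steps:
R(H, k) = k*(H + k)
(((24 - 134)*48 + ((-61696 - 7045) + 16179))/(42547 + 250742) - 192788)/(4283 + R(-685, 80)) = (((24 - 134)*48 + ((-61696 - 7045) + 16179))/(42547 + 250742) - 192788)/(4283 + 80*(-685 + 80)) = ((-110*48 + (-68741 + 16179))/293289 - 192788)/(4283 + 80*(-605)) = ((-5280 - 52562)*(1/293289) - 192788)/(4283 - 48400) = (-57842*1/293289 - 192788)/(-44117) = (-57842/293289 - 192788)*(-1/44117) = -56542657574/293289*(-1/44117) = 56542657574/12939030813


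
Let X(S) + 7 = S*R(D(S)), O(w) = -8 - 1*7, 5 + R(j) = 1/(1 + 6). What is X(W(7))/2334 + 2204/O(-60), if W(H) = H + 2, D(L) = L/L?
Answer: -12004759/81690 ≈ -146.96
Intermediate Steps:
D(L) = 1
R(j) = -34/7 (R(j) = -5 + 1/(1 + 6) = -5 + 1/7 = -5 + ⅐ = -34/7)
W(H) = 2 + H
O(w) = -15 (O(w) = -8 - 7 = -15)
X(S) = -7 - 34*S/7 (X(S) = -7 + S*(-34/7) = -7 - 34*S/7)
X(W(7))/2334 + 2204/O(-60) = (-7 - 34*(2 + 7)/7)/2334 + 2204/(-15) = (-7 - 34/7*9)*(1/2334) + 2204*(-1/15) = (-7 - 306/7)*(1/2334) - 2204/15 = -355/7*1/2334 - 2204/15 = -355/16338 - 2204/15 = -12004759/81690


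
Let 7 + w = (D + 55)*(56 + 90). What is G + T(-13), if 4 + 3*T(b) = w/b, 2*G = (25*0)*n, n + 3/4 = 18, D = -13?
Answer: -2059/13 ≈ -158.38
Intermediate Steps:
n = 69/4 (n = -¾ + 18 = 69/4 ≈ 17.250)
G = 0 (G = ((25*0)*(69/4))/2 = (0*(69/4))/2 = (½)*0 = 0)
w = 6125 (w = -7 + (-13 + 55)*(56 + 90) = -7 + 42*146 = -7 + 6132 = 6125)
T(b) = -4/3 + 6125/(3*b) (T(b) = -4/3 + (6125/b)/3 = -4/3 + 6125/(3*b))
G + T(-13) = 0 + (⅓)*(6125 - 4*(-13))/(-13) = 0 + (⅓)*(-1/13)*(6125 + 52) = 0 + (⅓)*(-1/13)*6177 = 0 - 2059/13 = -2059/13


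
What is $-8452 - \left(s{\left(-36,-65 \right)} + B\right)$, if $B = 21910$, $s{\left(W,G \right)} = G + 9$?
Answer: $-30306$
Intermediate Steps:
$s{\left(W,G \right)} = 9 + G$
$-8452 - \left(s{\left(-36,-65 \right)} + B\right) = -8452 - \left(\left(9 - 65\right) + 21910\right) = -8452 - \left(-56 + 21910\right) = -8452 - 21854 = -30306$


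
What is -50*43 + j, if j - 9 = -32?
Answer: -2173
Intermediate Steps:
j = -23 (j = 9 - 32 = -23)
-50*43 + j = -50*43 - 23 = -2150 - 23 = -2173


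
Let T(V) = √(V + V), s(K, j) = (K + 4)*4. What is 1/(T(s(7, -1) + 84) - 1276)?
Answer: -1/1260 ≈ -0.00079365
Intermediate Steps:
s(K, j) = 16 + 4*K (s(K, j) = (4 + K)*4 = 16 + 4*K)
T(V) = √2*√V (T(V) = √(2*V) = √2*√V)
1/(T(s(7, -1) + 84) - 1276) = 1/(√2*√((16 + 4*7) + 84) - 1276) = 1/(√2*√((16 + 28) + 84) - 1276) = 1/(√2*√(44 + 84) - 1276) = 1/(√2*√128 - 1276) = 1/(√2*(8*√2) - 1276) = 1/(16 - 1276) = 1/(-1260) = -1/1260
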